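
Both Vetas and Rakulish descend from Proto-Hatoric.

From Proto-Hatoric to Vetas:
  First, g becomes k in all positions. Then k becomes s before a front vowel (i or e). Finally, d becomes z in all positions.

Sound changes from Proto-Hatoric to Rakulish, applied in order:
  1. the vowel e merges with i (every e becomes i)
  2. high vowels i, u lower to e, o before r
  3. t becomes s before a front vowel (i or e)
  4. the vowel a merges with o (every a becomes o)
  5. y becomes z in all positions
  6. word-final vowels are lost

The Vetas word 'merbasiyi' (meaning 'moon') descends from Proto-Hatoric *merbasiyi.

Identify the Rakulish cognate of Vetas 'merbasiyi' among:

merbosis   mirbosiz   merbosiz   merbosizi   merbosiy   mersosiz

Rakulish: *merbasiyi
  merbasiyi → mirbasiyi   [vowel merger]
  mirbasiyi → merbasiyi   [pre-rhotic lowering]
  merbasiyi (rule 3 does not apply)
  merbasiyi → merbosiyi   [vowel merger]
  merbosiyi → merbosizi   [unconditioned shift]
  merbosizi → merbosiz   [apocope]
  giving Rakulish merbosiz.
Only 'merbosiz' matches the regular Rakulish development of *merbasiyi.

merbosiz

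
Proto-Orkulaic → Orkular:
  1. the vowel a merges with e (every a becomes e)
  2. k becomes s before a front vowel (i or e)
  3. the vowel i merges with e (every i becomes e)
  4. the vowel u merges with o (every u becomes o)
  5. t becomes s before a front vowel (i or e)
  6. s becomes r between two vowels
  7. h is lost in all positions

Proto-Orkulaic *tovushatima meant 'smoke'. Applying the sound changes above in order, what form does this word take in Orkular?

Orkular: start from *tovushatima.
  rule 1 (vowel merger): tovushatima → tovushetime
  rule 2: no change — tovushetime
  rule 3 (vowel merger): tovushetime → tovusheteme
  rule 4 (vowel merger): tovusheteme → tovosheteme
  rule 5 (palatalisation): tovosheteme → tovosheseme
  rule 6 (rhotacism): tovosheseme → tovoshereme
  rule 7 (h-loss): tovoshereme → tovosereme
  ⇒ Orkular tovosereme

tovosereme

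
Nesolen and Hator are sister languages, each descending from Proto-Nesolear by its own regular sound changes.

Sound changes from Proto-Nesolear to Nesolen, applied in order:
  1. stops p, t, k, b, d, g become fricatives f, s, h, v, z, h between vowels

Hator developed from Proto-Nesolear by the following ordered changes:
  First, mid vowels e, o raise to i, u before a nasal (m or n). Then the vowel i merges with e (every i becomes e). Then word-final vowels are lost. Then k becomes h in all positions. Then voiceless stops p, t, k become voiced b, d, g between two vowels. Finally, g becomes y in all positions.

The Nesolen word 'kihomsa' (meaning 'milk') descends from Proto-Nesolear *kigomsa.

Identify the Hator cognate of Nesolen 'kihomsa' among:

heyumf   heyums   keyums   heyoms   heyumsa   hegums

Hator: *kigomsa > kigumsa > kegumsa > kegums > hegums > heyums  (by pre-nasal raising, vowel merger, apocope, unconditioned shift, unconditioned shift)
Only 'heyums' matches the regular Hator development of *kigomsa.

heyums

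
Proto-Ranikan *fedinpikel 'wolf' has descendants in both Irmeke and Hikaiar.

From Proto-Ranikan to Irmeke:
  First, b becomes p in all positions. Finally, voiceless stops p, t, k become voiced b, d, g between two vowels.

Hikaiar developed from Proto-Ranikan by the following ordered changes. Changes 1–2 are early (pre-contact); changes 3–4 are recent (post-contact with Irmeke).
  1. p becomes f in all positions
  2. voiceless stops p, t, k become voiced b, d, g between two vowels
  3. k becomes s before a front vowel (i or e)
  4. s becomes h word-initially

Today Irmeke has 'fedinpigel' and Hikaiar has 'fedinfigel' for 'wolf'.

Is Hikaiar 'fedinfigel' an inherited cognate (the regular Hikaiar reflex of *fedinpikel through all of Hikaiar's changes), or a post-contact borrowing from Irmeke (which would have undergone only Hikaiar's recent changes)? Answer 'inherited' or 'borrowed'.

If inherited, *fedinpikel would pass through all of Hikaiar's changes:
Hikaiar: start from *fedinpikel.
  rule 1 (unconditioned shift): fedinpikel → fedinfikel
  rule 2 (intervocalic voicing): fedinfikel → fedinfigel
  rule 3: no change — fedinfigel
  rule 4: no change — fedinfigel
  ⇒ Hikaiar fedinfigel
If borrowed from Irmeke 'fedinpigel' after the early changes, it would undergo only the recent ones:
  rule 3 (palatalisation): no change (fedinpigel)
  rule 4 (debuccalisation): no change (fedinpigel)
  ⇒ as a loan: fedinpigel
Hikaiar 'fedinfigel' matches the inherited outcome exactly, so it is an inherited cognate, not a loan.

inherited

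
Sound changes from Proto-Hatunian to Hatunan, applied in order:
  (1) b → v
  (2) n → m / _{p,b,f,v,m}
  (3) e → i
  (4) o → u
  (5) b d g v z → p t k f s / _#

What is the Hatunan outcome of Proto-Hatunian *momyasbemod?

mumyasvimut

Hatunan: start from *momyasbemod.
  rule 1 (unconditioned shift): momyasbemod → momyasvemod
  rule 2: no change — momyasvemod
  rule 3 (vowel merger): momyasvemod → momyasvimod
  rule 4 (vowel merger): momyasvimod → mumyasvimud
  rule 5 (final devoicing): mumyasvimud → mumyasvimut
  ⇒ Hatunan mumyasvimut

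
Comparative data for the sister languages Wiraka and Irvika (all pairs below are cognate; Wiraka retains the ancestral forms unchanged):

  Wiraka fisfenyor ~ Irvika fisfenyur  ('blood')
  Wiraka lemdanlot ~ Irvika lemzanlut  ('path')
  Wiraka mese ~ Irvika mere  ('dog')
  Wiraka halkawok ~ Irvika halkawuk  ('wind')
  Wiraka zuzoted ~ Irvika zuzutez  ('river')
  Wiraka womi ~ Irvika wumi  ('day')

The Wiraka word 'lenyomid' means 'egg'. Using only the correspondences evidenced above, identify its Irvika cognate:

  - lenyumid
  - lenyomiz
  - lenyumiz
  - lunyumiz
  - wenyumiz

womi ~ wumi — Wiraka o corresponds to Irvika u after a consonant, before a nasal.
zuzoted ~ zuzutez — Wiraka d corresponds to Irvika z word-finally.
Applying these to Wiraka 'lenyomid':
  lenyomid → lenyumid   (o→u after a consonant, before a nasal)
  lenyumid → lenyumiz   (d→z word-finally)
So the Irvika cognate is 'lenyumiz'.

lenyumiz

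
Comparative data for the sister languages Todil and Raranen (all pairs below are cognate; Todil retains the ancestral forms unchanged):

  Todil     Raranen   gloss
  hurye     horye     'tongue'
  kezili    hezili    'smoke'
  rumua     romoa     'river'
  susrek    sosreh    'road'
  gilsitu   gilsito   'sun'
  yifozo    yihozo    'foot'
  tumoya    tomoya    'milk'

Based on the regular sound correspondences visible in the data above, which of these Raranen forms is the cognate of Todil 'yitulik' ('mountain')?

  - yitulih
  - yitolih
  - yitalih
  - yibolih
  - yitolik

susrek ~ sosreh — Todil u corresponds to Raranen o after a consonant, before a consonant other than r, m, n, p, b, f, v.
susrek ~ sosreh — Todil k corresponds to Raranen h word-finally.
Applying these to Todil 'yitulik':
  yitulik → yitolik   (u→o after a consonant, before a consonant other than r, m, n, p, b, f, v)
  yitolik → yitolih   (k→h word-finally)
So the Raranen cognate is 'yitolih'.

yitolih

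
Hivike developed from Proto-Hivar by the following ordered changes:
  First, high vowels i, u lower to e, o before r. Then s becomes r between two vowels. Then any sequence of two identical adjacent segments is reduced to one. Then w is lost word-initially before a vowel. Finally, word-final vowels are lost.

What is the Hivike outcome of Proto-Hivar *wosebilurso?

orebilors

Hivike: *wosebilurso
  wosebilurso → wosebilorso   [pre-rhotic lowering]
  wosebilorso → worebilorso   [rhotacism]
  worebilorso (rule 3 does not apply)
  worebilorso → orebilorso   [glide loss]
  orebilorso → orebilors   [apocope]
  giving Hivike orebilors.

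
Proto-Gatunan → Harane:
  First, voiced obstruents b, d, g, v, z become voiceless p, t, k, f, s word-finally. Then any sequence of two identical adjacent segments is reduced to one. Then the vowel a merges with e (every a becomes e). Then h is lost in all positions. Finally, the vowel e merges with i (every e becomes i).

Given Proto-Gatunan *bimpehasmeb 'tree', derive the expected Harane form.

bimpiismip

Harane: *bimpehasmeb > bimpehasmep > bimpehesmep > bimpeesmep > bimpiismip  (by final devoicing, vowel merger, h-loss, vowel merger)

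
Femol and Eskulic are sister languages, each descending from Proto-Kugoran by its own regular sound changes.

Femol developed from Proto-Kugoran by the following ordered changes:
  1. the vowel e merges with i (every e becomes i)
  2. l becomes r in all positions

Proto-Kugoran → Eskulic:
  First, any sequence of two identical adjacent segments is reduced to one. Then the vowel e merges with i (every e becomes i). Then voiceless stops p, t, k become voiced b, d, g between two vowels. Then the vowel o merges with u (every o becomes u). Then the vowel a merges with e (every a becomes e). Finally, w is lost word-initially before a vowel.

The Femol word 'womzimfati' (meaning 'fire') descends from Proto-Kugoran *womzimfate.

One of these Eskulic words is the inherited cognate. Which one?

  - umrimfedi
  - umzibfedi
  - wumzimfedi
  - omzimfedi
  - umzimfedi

umzimfedi

Eskulic: *womzimfate > womzimfati > womzimfadi > wumzimfadi > wumzimfedi > umzimfedi  (by vowel merger, intervocalic voicing, vowel merger, vowel merger, glide loss)
Only 'umzimfedi' matches the regular Eskulic development of *womzimfate.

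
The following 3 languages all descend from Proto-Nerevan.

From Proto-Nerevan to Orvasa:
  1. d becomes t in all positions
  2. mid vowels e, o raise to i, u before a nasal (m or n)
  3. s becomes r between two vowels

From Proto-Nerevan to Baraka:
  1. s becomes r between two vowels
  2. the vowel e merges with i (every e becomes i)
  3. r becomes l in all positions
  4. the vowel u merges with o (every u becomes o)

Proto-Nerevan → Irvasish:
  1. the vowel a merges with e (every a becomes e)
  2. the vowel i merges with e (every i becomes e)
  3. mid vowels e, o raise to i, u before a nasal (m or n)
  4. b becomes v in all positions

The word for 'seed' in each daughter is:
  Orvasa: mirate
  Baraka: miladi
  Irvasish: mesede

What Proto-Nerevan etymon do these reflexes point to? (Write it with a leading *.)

Position 3: Orvasa has r, Baraka has l, Irvasish has s. Irvasish preserves s here (none of its changes turn any other segment into s), so the proto-segment is *s.
Position 4: Orvasa has a, Baraka has a, Irvasish has e. Orvasa preserves a here (none of its changes turn any other segment into a), so the proto-segment is *a.
Position 5: Orvasa has t, Baraka has d, Irvasish has d. Baraka preserves d here (none of its changes turn any other segment into d), so the proto-segment is *d.
This points to *misade. Verify forward in each daughter:
Orvasa: start from *misade.
  rule 1 (unconditioned shift): misade → misate
  rule 2: no change — misate
  rule 3 (rhotacism): misate → mirate
  ⇒ Orvasa mirate
Baraka: start from *misade.
  rule 1 (rhotacism): misade → mirade
  rule 2 (vowel merger): mirade → miradi
  rule 3 (unconditioned shift): miradi → miladi
  rule 4: no change — miladi
  ⇒ Baraka miladi
Irvasish: *misade
  misade → misede   [vowel merger]
  misede → mesede   [vowel merger]
  mesede (rule 3 does not apply)
  mesede (rule 4 does not apply)
  giving Irvasish mesede.
Only *misade yields all of Orvasa mirate, Baraka miladi, Irvasish mesede.

*misade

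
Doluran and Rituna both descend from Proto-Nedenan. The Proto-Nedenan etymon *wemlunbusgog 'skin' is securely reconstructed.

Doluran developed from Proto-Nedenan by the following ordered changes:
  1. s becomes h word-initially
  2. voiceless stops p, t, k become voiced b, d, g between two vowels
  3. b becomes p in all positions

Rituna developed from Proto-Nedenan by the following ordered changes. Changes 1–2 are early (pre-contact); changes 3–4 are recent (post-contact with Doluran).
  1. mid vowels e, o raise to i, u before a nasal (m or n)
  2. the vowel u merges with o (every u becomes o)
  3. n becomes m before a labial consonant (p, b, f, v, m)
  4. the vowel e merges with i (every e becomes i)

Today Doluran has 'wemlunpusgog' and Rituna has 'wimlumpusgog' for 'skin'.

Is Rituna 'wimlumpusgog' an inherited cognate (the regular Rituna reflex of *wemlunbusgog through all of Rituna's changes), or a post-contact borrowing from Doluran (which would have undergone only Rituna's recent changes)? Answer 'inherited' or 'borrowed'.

borrowed

If inherited, *wemlunbusgog would pass through all of Rituna's changes:
Rituna: *wemlunbusgog
  wemlunbusgog → wimlunbusgog   [pre-nasal raising]
  wimlunbusgog → wimlonbosgog   [vowel merger]
  wimlonbosgog → wimlombosgog   [nasal place assimilation]
  wimlombosgog (rule 4 does not apply)
  giving Rituna wimlombosgog.
If borrowed from Doluran 'wemlunpusgog' after the early changes, it would undergo only the recent ones:
  rule 3 (nasal place assimilation): wemlunpusgog → wemlumpusgog
  rule 4 (vowel merger): wemlumpusgog → wimlumpusgog
  ⇒ as a loan: wimlumpusgog
Rituna 'wimlumpusgog' matches the loan outcome 'wimlumpusgog', not the inherited 'wimlombosgog' — it skipped the early Rituna changes, so it was borrowed from Doluran.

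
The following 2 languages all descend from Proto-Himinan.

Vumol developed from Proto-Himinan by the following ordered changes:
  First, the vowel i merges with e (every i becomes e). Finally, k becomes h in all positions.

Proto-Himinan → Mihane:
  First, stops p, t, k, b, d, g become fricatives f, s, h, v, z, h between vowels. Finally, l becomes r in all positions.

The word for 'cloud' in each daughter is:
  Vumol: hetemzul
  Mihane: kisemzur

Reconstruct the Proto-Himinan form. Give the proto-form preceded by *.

Position 1: Vumol has h, Mihane has k. Mihane preserves k here (none of its changes turn any other segment into k), so the proto-segment is *k.
Position 2: Vumol has e, Mihane has i. Mihane preserves i here (none of its changes turn any other segment into i), so the proto-segment is *i.
Position 8: Vumol has l, Mihane has r. Vumol preserves l here (none of its changes turn any other segment into l), so the proto-segment is *l.
Continuing position by position gives *kitemzul; check it forward:
Vumol: *kitemzul
  kitemzul → ketemzul   [vowel merger]
  ketemzul → hetemzul   [unconditioned shift]
  giving Vumol hetemzul.
Mihane: start from *kitemzul.
  rule 1 (intervocalic lenition): kitemzul → kisemzul
  rule 2 (unconditioned shift): kisemzul → kisemzur
  ⇒ Mihane kisemzur
*kitemzul is the unique common source.

*kitemzul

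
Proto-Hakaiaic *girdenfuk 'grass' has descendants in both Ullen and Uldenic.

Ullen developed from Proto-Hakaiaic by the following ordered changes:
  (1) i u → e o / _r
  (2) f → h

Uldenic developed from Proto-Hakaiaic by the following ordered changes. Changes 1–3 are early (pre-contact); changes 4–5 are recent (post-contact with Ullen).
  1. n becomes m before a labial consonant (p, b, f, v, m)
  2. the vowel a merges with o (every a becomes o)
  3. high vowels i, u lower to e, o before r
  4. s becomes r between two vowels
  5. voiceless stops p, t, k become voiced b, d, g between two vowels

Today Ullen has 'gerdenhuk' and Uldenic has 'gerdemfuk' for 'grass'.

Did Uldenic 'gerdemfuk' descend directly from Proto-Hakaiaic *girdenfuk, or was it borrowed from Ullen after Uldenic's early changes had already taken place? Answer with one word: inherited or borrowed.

inherited

If inherited, *girdenfuk would pass through all of Uldenic's changes:
Uldenic: start from *girdenfuk.
  rule 1 (nasal place assimilation): girdenfuk → girdemfuk
  rule 2: no change — girdemfuk
  rule 3 (pre-rhotic lowering): girdemfuk → gerdemfuk
  rule 4: no change — gerdemfuk
  rule 5: no change — gerdemfuk
  ⇒ Uldenic gerdemfuk
If borrowed from Ullen 'gerdenhuk' after the early changes, it would undergo only the recent ones:
  rule 4 (rhotacism): no change (gerdenhuk)
  rule 5 (intervocalic voicing): no change (gerdenhuk)
  ⇒ as a loan: gerdenhuk
Uldenic 'gerdemfuk' matches the inherited outcome exactly, so it is an inherited cognate, not a loan.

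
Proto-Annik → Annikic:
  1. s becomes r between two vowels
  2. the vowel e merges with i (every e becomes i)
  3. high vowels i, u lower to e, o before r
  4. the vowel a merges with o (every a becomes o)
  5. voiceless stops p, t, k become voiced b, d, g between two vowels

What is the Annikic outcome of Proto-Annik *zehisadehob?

Annikic: start from *zehisadehob.
  rule 1 (rhotacism): zehisadehob → zehiradehob
  rule 2 (vowel merger): zehiradehob → zihiradihob
  rule 3 (pre-rhotic lowering): zihiradihob → ziheradihob
  rule 4 (vowel merger): ziheradihob → ziherodihob
  rule 5: no change — ziherodihob
  ⇒ Annikic ziherodihob

ziherodihob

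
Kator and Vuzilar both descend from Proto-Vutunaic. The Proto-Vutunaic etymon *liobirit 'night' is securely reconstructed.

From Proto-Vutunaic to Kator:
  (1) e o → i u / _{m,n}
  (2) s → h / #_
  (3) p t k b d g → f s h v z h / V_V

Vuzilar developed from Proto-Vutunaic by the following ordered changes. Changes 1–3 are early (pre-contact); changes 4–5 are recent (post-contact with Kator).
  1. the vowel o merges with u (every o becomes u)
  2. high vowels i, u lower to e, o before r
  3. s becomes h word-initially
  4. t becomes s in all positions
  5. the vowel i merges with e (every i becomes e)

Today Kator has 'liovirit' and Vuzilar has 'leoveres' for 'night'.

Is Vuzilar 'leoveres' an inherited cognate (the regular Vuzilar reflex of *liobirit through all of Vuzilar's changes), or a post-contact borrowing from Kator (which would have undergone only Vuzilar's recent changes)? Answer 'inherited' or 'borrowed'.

If inherited, *liobirit would pass through all of Vuzilar's changes:
Vuzilar: *liobirit
  liobirit → liubirit   [vowel merger]
  liubirit → liuberit   [pre-rhotic lowering]
  liuberit (rule 3 does not apply)
  liuberit → liuberis   [unconditioned shift]
  liuberis → leuberes   [vowel merger]
  giving Vuzilar leuberes.
If borrowed from Kator 'liovirit' after the early changes, it would undergo only the recent ones:
  rule 4 (unconditioned shift): liovirit → lioviris
  rule 5 (vowel merger): lioviris → leoveres
  ⇒ as a loan: leoveres
Vuzilar 'leoveres' matches the loan outcome 'leoveres', not the inherited 'leuberes' — it skipped the early Vuzilar changes, so it was borrowed from Kator.

borrowed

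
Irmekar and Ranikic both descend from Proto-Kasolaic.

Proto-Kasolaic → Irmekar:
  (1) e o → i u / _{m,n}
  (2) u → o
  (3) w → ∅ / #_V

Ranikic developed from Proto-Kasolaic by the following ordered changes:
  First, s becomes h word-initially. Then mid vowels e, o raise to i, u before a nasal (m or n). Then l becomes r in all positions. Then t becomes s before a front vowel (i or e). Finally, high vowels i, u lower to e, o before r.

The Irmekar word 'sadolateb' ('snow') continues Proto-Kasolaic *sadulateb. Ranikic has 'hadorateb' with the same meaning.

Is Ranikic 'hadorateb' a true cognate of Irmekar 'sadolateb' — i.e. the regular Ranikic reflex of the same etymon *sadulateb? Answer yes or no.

no

Derive the expected Ranikic reflex of *sadulateb:
Ranikic: start from *sadulateb.
  rule 1 (debuccalisation): sadulateb → hadulateb
  rule 2: no change — hadulateb
  rule 3 (unconditioned shift): hadulateb → hadurateb
  rule 4 (palatalisation): hadurateb → haduraseb
  rule 5 (pre-rhotic lowering): haduraseb → hadoraseb
  ⇒ Ranikic hadoraseb
The regular Ranikic reflex would be 'hadoraseb', but the attested form is 'hadorateb'. The correspondence is irregular, so they are not cognates (the Ranikic form has a different source).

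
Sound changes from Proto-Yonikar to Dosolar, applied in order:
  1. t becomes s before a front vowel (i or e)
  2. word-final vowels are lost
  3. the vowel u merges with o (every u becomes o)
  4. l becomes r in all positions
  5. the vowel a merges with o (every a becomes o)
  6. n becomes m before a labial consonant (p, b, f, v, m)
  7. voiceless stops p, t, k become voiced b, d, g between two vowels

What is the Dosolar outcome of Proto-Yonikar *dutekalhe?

dosegorh

Dosolar: *dutekalhe > dusekalhe > dusekalh > dosekalh > dosekarh > dosekorh > dosegorh  (by palatalisation, apocope, vowel merger, unconditioned shift, vowel merger, intervocalic voicing)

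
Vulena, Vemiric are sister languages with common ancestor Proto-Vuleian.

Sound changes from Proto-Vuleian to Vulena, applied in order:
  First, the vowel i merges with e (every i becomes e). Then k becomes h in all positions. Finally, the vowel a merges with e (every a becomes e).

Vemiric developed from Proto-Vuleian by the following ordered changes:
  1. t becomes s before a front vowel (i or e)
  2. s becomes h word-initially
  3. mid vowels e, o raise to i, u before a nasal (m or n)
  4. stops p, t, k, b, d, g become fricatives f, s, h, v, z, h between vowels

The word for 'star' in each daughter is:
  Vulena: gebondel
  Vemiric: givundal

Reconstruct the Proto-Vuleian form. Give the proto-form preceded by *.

*gibondal

Position 4: Vulena has o, Vemiric has u. Vulena preserves o here (none of its changes turn any other segment into o), so the proto-segment is *o.
Position 3: Vulena has b, Vemiric has v. Vulena preserves b here (none of its changes turn any other segment into b), so the proto-segment is *b.
Verify the candidate proto-form against each daughter:
Vulena: *gibondal > gebondal > gebondel  (by vowel merger, vowel merger)
Vemiric: *gibondal > gibundal > givundal  (by pre-nasal raising, intervocalic lenition)
*gibondal is the unique common source.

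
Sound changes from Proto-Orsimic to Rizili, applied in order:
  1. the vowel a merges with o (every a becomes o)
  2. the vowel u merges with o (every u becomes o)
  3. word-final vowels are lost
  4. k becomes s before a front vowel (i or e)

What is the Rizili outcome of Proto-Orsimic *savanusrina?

sovonosrin

Rizili: *savanusrina
  savanusrina → sovonusrino   [vowel merger]
  sovonusrino → sovonosrino   [vowel merger]
  sovonosrino → sovonosrin   [apocope]
  sovonosrin (rule 4 does not apply)
  giving Rizili sovonosrin.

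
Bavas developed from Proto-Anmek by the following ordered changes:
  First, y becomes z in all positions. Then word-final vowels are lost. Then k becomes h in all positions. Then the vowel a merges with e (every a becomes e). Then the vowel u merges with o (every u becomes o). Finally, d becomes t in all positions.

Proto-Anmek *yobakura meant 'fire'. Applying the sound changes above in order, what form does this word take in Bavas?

Bavas: start from *yobakura.
  rule 1 (unconditioned shift): yobakura → zobakura
  rule 2 (apocope): zobakura → zobakur
  rule 3 (unconditioned shift): zobakur → zobahur
  rule 4 (vowel merger): zobahur → zobehur
  rule 5 (vowel merger): zobehur → zobehor
  rule 6: no change — zobehor
  ⇒ Bavas zobehor

zobehor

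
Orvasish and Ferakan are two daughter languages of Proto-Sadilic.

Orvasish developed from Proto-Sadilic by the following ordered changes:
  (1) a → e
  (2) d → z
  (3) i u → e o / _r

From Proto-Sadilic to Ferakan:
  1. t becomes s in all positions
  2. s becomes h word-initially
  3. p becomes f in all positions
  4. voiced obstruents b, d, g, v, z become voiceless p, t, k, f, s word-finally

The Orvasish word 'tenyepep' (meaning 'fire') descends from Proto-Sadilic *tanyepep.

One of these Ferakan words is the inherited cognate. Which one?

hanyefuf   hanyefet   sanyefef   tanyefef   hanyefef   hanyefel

hanyefef

Ferakan: start from *tanyepep.
  rule 1 (unconditioned shift): tanyepep → sanyepep
  rule 2 (debuccalisation): sanyepep → hanyepep
  rule 3 (unconditioned shift): hanyepep → hanyefef
  rule 4: no change — hanyefef
  ⇒ Ferakan hanyefef
Among the options, 'hanyefef' alone shows every Ferakan change applied in order.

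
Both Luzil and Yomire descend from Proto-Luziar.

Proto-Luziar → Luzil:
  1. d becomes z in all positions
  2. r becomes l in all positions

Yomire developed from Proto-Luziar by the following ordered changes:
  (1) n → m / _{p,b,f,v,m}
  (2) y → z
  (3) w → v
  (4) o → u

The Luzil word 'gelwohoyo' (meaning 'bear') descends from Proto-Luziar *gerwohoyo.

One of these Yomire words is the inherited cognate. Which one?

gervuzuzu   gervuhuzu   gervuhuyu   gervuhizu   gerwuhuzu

Yomire: start from *gerwohoyo.
  rule 1: no change — gerwohoyo
  rule 2 (unconditioned shift): gerwohoyo → gerwohozo
  rule 3 (unconditioned shift): gerwohozo → gervohozo
  rule 4 (vowel merger): gervohozo → gervuhuzu
  ⇒ Yomire gervuhuzu
The other candidates each miss or misapply at least one Yomire change.

gervuhuzu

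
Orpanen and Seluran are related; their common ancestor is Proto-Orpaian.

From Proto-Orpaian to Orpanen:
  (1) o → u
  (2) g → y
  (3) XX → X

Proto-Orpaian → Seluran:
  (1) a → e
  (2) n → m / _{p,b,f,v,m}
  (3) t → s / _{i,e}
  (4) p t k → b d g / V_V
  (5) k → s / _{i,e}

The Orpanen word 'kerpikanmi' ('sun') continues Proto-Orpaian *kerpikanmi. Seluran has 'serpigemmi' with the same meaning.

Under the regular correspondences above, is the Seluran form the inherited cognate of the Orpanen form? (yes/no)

Derive the expected Seluran reflex of *kerpikanmi:
Seluran: *kerpikanmi > kerpikenmi > kerpikemmi > kerpigemmi > serpigemmi  (by vowel merger, nasal place assimilation, intervocalic voicing, palatalisation)
Seluran 'serpigemmi' matches the regular reflex exactly, so the pair is cognate.

yes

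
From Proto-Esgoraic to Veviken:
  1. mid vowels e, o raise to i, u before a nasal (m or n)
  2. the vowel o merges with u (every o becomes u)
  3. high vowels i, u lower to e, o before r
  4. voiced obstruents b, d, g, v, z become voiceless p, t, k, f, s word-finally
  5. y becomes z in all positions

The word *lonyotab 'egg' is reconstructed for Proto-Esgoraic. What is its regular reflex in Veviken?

Veviken: *lonyotab
  lonyotab → lunyotab   [pre-nasal raising]
  lunyotab → lunyutab   [vowel merger]
  lunyutab (rule 3 does not apply)
  lunyutab → lunyutap   [final devoicing]
  lunyutap → lunzutap   [unconditioned shift]
  giving Veviken lunzutap.

lunzutap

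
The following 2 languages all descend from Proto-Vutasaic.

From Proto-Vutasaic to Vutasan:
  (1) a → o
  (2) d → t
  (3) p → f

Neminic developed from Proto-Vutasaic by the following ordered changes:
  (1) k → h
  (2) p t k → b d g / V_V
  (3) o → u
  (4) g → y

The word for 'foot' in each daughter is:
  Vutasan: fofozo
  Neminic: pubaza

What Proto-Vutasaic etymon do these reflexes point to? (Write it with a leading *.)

Position 3: Vutasan has f, Neminic has b. Taking the neighbouring segments as reconstructed: Vutasan f could go back to *p or *f; Neminic b could go back to *p or *b — the one source consistent with every daughter is *p.
Position 2: Vutasan has o, Neminic has u. Taking the neighbouring segments as reconstructed: Vutasan o could go back to *a or *o; Neminic u could go back to *o or *u — the one source consistent with every daughter is *o.
This points to *popaza. Verify forward in each daughter:
Vutasan: *popaza
  popaza → popozo   [vowel merger]
  popozo (rule 2 does not apply)
  popozo → fofozo   [unconditioned shift]
  giving Vutasan fofozo.
Neminic: start from *popaza.
  rule 1: no change — popaza
  rule 2 (intervocalic voicing): popaza → pobaza
  rule 3 (vowel merger): pobaza → pubaza
  rule 4: no change — pubaza
  ⇒ Neminic pubaza
Only *popaza yields all of Vutasan fofozo, Neminic pubaza.

*popaza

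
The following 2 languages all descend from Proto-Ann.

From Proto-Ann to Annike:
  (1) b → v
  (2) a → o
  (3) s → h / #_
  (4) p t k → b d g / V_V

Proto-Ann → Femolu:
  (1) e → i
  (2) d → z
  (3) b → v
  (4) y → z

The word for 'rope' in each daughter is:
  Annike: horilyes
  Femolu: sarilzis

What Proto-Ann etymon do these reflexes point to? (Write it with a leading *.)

*sarilyes

Position 1: Annike has h, Femolu has s. Femolu preserves s here (none of its changes turn any other segment into s), so the proto-segment is *s.
Position 6: Annike has y, Femolu has z. Annike preserves y here (none of its changes turn any other segment into y), so the proto-segment is *y.
This points to *sarilyes. Verify forward in each daughter:
Annike: *sarilyes
  sarilyes (rule 1 does not apply)
  sarilyes → sorilyes   [vowel merger]
  sorilyes → horilyes   [debuccalisation]
  horilyes (rule 4 does not apply)
  giving Annike horilyes.
Femolu: *sarilyes > sarilyis > sarilzis  (by vowel merger, unconditioned shift)
Only *sarilyes yields all of Annike horilyes, Femolu sarilzis.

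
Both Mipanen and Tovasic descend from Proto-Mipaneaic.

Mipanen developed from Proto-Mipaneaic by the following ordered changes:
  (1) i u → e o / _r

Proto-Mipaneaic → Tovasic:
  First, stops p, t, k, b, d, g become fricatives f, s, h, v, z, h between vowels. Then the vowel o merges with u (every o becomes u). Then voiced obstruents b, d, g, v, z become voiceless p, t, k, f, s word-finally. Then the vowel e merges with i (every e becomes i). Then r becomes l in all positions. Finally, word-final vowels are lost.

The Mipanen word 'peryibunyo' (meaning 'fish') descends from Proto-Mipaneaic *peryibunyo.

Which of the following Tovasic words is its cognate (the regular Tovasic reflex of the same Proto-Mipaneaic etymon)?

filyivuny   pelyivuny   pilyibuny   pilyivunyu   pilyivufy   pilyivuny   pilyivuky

Tovasic: start from *peryibunyo.
  rule 1 (intervocalic lenition): peryibunyo → peryivunyo
  rule 2 (vowel merger): peryivunyo → peryivunyu
  rule 3: no change — peryivunyu
  rule 4 (vowel merger): peryivunyu → piryivunyu
  rule 5 (unconditioned shift): piryivunyu → pilyivunyu
  rule 6 (apocope): pilyivunyu → pilyivuny
  ⇒ Tovasic pilyivuny
The other candidates each miss or misapply at least one Tovasic change.

pilyivuny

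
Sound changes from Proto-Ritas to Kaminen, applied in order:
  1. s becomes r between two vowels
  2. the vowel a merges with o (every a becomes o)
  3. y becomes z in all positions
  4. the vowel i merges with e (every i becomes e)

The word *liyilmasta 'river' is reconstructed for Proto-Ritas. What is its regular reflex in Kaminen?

Kaminen: start from *liyilmasta.
  rule 1: no change — liyilmasta
  rule 2 (vowel merger): liyilmasta → liyilmosto
  rule 3 (unconditioned shift): liyilmosto → lizilmosto
  rule 4 (vowel merger): lizilmosto → lezelmosto
  ⇒ Kaminen lezelmosto

lezelmosto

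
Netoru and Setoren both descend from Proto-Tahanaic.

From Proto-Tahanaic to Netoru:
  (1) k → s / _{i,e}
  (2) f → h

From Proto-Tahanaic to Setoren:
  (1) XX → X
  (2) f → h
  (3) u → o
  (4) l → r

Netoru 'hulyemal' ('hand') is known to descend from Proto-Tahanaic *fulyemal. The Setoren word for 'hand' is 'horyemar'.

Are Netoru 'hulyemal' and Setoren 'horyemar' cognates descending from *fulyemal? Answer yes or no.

Derive the expected Setoren reflex of *fulyemal:
Setoren: *fulyemal
  fulyemal (rule 1 does not apply)
  fulyemal → hulyemal   [unconditioned shift]
  hulyemal → holyemal   [vowel merger]
  holyemal → horyemar   [unconditioned shift]
  giving Setoren horyemar.
Setoren 'horyemar' matches the regular reflex exactly, so the pair is cognate.

yes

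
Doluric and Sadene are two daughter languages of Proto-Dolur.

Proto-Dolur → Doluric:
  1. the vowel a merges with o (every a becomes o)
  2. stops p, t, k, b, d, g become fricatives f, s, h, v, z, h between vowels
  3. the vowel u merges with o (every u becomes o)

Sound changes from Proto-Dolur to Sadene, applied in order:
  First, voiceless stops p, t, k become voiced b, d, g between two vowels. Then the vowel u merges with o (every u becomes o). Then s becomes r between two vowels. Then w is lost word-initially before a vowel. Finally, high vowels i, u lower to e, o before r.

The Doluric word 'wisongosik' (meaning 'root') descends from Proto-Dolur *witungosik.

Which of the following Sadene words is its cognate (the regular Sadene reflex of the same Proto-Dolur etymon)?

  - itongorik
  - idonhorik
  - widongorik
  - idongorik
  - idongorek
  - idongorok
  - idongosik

idongorik

Sadene: *witungosik
  witungosik → widungosik   [intervocalic voicing]
  widungosik → widongosik   [vowel merger]
  widongosik → widongorik   [rhotacism]
  widongorik → idongorik   [glide loss]
  idongorik (rule 5 does not apply)
  giving Sadene idongorik.
Among the options, 'idongorik' alone shows every Sadene change applied in order.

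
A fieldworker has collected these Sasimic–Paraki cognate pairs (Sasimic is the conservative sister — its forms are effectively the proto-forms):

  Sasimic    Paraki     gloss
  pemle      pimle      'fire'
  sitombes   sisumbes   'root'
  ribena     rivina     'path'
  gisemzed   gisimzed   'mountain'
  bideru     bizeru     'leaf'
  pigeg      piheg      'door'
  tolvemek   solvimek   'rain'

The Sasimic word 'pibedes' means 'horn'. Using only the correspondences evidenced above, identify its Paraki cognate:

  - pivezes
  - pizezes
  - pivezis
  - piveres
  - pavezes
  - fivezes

pivezes

ribena ~ rivina — Sasimic b corresponds to Paraki v between vowels (before a front vowel).
bideru ~ bizeru — Sasimic d corresponds to Paraki z between vowels (before a front vowel).
Applying these to Sasimic 'pibedes':
  pibedes → pivedes   (b→v between vowels (before a front vowel))
  pivedes → pivezes   (d→z between vowels (before a front vowel))
So the Paraki cognate is 'pivezes'.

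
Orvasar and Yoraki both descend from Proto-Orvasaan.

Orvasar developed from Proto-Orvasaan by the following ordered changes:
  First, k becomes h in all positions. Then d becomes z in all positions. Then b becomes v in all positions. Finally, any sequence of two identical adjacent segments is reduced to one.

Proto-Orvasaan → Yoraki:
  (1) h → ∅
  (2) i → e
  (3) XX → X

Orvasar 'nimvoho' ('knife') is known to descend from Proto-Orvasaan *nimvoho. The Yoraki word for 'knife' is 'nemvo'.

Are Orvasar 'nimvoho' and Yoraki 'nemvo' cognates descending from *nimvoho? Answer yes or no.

Derive the expected Yoraki reflex of *nimvoho:
Yoraki: *nimvoho > nimvoo > nemvoo > nemvo  (by h-loss, vowel merger, degemination)
Yoraki 'nemvo' matches the regular reflex exactly, so the pair is cognate.

yes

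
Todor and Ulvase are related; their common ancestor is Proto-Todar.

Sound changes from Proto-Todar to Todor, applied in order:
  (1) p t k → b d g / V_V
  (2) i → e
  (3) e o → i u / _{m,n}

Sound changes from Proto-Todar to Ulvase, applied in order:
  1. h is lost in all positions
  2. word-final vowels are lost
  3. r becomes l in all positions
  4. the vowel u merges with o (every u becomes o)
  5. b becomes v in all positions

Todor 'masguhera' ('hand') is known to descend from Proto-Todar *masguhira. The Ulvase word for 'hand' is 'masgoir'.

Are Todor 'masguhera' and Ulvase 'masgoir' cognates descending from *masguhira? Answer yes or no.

Derive the expected Ulvase reflex of *masguhira:
Ulvase: start from *masguhira.
  rule 1 (h-loss): masguhira → masguira
  rule 2 (apocope): masguira → masguir
  rule 3 (unconditioned shift): masguir → masguil
  rule 4 (vowel merger): masguil → masgoil
  rule 5: no change — masgoil
  ⇒ Ulvase masgoil
The regular Ulvase reflex would be 'masgoil', but the attested form is 'masgoir'. The correspondence is irregular, so they are not cognates (the Ulvase form has a different source).

no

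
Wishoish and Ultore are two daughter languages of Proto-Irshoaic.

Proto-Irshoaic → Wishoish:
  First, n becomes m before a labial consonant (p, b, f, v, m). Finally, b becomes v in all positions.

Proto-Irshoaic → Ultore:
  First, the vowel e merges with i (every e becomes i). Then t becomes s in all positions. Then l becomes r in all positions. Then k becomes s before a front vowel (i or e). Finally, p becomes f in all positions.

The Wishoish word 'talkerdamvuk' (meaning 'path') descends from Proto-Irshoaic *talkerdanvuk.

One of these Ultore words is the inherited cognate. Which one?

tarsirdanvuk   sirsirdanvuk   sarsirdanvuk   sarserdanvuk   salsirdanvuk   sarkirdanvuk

Ultore: *talkerdanvuk
  talkerdanvuk → talkirdanvuk   [vowel merger]
  talkirdanvuk → salkirdanvuk   [unconditioned shift]
  salkirdanvuk → sarkirdanvuk   [unconditioned shift]
  sarkirdanvuk → sarsirdanvuk   [palatalisation]
  sarsirdanvuk (rule 5 does not apply)
  giving Ultore sarsirdanvuk.
Only 'sarsirdanvuk' matches the regular Ultore development of *talkerdanvuk.

sarsirdanvuk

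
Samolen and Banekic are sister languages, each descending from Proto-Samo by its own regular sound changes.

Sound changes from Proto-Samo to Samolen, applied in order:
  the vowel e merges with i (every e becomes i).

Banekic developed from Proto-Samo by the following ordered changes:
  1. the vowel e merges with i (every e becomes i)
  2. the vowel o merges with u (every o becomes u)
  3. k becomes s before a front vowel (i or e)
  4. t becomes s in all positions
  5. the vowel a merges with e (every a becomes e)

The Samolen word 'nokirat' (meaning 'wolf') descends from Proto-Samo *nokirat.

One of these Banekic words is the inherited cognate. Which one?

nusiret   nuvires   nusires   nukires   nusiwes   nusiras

nusires

Banekic: *nokirat > nukirat > nusirat > nusiras > nusires  (by vowel merger, palatalisation, unconditioned shift, vowel merger)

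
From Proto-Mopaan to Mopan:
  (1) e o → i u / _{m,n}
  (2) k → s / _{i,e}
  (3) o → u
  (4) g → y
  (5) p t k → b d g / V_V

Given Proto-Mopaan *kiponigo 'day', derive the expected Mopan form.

sibuniyu

Mopan: start from *kiponigo.
  rule 1 (pre-nasal raising): kiponigo → kipunigo
  rule 2 (palatalisation): kipunigo → sipunigo
  rule 3 (vowel merger): sipunigo → sipunigu
  rule 4 (unconditioned shift): sipunigu → sipuniyu
  rule 5 (intervocalic voicing): sipuniyu → sibuniyu
  ⇒ Mopan sibuniyu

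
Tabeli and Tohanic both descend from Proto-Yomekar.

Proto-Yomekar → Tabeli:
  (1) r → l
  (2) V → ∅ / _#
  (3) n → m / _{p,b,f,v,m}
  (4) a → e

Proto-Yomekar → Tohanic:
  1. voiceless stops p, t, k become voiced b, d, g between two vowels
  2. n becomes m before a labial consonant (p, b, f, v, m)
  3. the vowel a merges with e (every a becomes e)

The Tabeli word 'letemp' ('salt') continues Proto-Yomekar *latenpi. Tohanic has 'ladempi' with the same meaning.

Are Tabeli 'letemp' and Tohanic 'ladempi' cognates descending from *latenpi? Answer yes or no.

Derive the expected Tohanic reflex of *latenpi:
Tohanic: start from *latenpi.
  rule 1 (intervocalic voicing): latenpi → ladenpi
  rule 2 (nasal place assimilation): ladenpi → ladempi
  rule 3 (vowel merger): ladempi → ledempi
  ⇒ Tohanic ledempi
The regular Tohanic reflex would be 'ledempi', but the attested form is 'ladempi'. The correspondence is irregular, so they are not cognates (the Tohanic form has a different source).

no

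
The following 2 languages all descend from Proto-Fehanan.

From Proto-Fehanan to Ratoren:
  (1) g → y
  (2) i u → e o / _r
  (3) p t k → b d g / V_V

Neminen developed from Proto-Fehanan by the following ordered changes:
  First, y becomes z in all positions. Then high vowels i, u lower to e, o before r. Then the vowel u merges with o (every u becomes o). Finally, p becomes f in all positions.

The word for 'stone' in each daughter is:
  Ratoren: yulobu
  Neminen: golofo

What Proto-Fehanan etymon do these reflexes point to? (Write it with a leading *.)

Position 5: Ratoren has b, Neminen has f. Taking the neighbouring segments as reconstructed: Ratoren b could go back to *p or *b; Neminen f could go back to *p or *f — the one source consistent with every daughter is *p.
Position 2: Ratoren has u, Neminen has o. Ratoren preserves u here (none of its changes turn any other segment into u), so the proto-segment is *u.
Position 1: Ratoren has y, Neminen has g. Neminen preserves g here (none of its changes turn any other segment into g), so the proto-segment is *g.
This points to *gulopu. Verify forward in each daughter:
Ratoren: start from *gulopu.
  rule 1 (unconditioned shift): gulopu → yulopu
  rule 2: no change — yulopu
  rule 3 (intervocalic voicing): yulopu → yulobu
  ⇒ Ratoren yulobu
Neminen: start from *gulopu.
  rule 1: no change — gulopu
  rule 2: no change — gulopu
  rule 3 (vowel merger): gulopu → golopo
  rule 4 (unconditioned shift): golopo → golofo
  ⇒ Neminen golofo
*gulopu is the unique common source.

*gulopu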